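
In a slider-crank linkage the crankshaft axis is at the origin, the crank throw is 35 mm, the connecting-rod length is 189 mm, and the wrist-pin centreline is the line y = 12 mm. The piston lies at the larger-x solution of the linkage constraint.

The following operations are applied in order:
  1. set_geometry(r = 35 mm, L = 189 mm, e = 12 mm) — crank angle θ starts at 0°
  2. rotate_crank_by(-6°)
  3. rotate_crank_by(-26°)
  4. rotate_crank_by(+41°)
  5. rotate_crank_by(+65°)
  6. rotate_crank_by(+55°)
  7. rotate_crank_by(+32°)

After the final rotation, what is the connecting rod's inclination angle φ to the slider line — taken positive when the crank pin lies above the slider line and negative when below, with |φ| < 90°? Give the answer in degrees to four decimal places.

-0.1834

set_geometry: r = 35 mm, L = 189 mm, e = 12 mm; θ ← 0°
rotate_crank_by(-6°): θ ← 0° -6° = -6°
rotate_crank_by(-26°): θ ← -6° -26° = -32°
rotate_crank_by(+41°): θ ← -32° +41° = 9°
rotate_crank_by(+65°): θ ← 9° +65° = 74°
rotate_crank_by(+55°): θ ← 74° +55° = 129°
rotate_crank_by(+32°): θ ← 129° +32° = 161°
crank pin P = (r cos θ, r sin θ) = (-33.093150, 11.394885)
h = r sin θ − e = 11.394885 − 12 = -0.605115
sin φ = h / L = -0.605115 / 189 = -0.00320166
φ = arcsin(-0.00320166) = -0.183442°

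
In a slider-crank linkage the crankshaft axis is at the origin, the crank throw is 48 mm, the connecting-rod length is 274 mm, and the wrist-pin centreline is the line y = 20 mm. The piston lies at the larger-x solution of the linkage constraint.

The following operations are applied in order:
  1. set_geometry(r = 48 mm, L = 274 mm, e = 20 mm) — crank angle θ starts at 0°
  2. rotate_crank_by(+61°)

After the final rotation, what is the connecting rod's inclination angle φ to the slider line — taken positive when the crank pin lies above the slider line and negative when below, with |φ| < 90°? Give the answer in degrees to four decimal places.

set_geometry: r = 48 mm, L = 274 mm, e = 20 mm; θ ← 0°
rotate_crank_by(+61°): θ ← 0° +61° = 61°
crank pin P = (r cos θ, r sin θ) = (23.270862, 41.981746)
h = r sin θ − e = 41.981746 − 20 = 21.981746
sin φ = h / L = 21.981746 / 274 = 0.08022535
φ = arcsin(0.08022535) = 4.601519°

4.6015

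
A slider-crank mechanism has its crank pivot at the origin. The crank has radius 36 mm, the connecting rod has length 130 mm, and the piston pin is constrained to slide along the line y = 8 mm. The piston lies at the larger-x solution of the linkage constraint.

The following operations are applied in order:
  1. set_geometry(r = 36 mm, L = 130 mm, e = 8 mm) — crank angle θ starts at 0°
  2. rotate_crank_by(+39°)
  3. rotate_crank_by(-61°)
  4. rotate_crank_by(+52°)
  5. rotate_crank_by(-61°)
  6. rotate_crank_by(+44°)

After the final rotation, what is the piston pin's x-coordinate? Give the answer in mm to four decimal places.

set_geometry: r = 36 mm, L = 130 mm, e = 8 mm; θ ← 0°
rotate_crank_by(+39°): θ ← 0° +39° = 39°
rotate_crank_by(-61°): θ ← 39° -61° = -22°
rotate_crank_by(+52°): θ ← -22° +52° = 30°
rotate_crank_by(-61°): θ ← 30° -61° = -31°
rotate_crank_by(+44°): θ ← -31° +44° = 13°
crank pin P = (r cos θ, r sin θ) = (35.077322, 8.098238)
h = r sin θ − e = 8.098238 − 8 = 0.098238
x = r cos θ + √(L² − h²) = 35.077322 + √(16900.0 − 0.0097) = 35.077322 + 129.999963 = 165.077285

165.0773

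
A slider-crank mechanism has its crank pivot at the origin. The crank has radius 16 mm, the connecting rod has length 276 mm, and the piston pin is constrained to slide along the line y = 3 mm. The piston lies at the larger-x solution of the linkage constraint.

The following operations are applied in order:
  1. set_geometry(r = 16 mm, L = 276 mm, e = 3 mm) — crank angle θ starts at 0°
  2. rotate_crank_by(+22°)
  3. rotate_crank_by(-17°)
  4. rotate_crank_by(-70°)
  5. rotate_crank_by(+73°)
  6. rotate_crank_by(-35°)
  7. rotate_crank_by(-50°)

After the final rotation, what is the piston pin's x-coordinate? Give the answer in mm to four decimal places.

278.9724

set_geometry: r = 16 mm, L = 276 mm, e = 3 mm; θ ← 0°
rotate_crank_by(+22°): θ ← 0° +22° = 22°
rotate_crank_by(-17°): θ ← 22° -17° = 5°
rotate_crank_by(-70°): θ ← 5° -70° = -65°
rotate_crank_by(+73°): θ ← -65° +73° = 8°
rotate_crank_by(-35°): θ ← 8° -35° = -27°
rotate_crank_by(-50°): θ ← -27° -50° = -77°
crank pin P = (r cos θ, r sin θ) = (3.599217, -15.589921)
h = r sin θ − e = -15.589921 − 3 = -18.589921
x = r cos θ + √(L² − h²) = 3.599217 + √(76176.0 − 345.5852) = 3.599217 + 275.373228 = 278.972445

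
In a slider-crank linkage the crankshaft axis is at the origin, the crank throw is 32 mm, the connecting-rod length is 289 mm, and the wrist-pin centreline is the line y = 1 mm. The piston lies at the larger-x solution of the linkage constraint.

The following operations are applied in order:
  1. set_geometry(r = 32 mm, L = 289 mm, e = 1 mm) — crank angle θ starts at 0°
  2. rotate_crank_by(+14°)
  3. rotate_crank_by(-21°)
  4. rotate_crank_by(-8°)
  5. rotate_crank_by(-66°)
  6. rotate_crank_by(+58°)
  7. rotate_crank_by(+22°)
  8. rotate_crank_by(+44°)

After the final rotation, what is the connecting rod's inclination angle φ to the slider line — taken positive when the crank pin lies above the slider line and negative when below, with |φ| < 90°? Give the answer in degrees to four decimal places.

set_geometry: r = 32 mm, L = 289 mm, e = 1 mm; θ ← 0°
rotate_crank_by(+14°): θ ← 0° +14° = 14°
rotate_crank_by(-21°): θ ← 14° -21° = -7°
rotate_crank_by(-8°): θ ← -7° -8° = -15°
rotate_crank_by(-66°): θ ← -15° -66° = -81°
rotate_crank_by(+58°): θ ← -81° +58° = -23°
rotate_crank_by(+22°): θ ← -23° +22° = -1°
rotate_crank_by(+44°): θ ← -1° +44° = 43°
crank pin P = (r cos θ, r sin θ) = (23.403318, 21.823948)
h = r sin θ − e = 21.823948 − 1 = 20.823948
sin φ = h / L = 20.823948 / 289 = 0.07205518
φ = arcsin(0.07205518) = 4.132039°

4.1320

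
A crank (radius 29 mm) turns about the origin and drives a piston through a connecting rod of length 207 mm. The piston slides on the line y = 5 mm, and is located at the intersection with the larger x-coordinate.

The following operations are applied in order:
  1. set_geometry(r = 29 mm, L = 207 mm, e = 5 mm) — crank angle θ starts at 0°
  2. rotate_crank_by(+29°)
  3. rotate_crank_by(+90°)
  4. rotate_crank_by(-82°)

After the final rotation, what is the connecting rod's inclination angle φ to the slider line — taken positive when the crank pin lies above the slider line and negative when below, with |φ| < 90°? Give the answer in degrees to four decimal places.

3.4489

set_geometry: r = 29 mm, L = 207 mm, e = 5 mm; θ ← 0°
rotate_crank_by(+29°): θ ← 0° +29° = 29°
rotate_crank_by(+90°): θ ← 29° +90° = 119°
rotate_crank_by(-82°): θ ← 119° -82° = 37°
crank pin P = (r cos θ, r sin θ) = (23.160430, 17.452636)
h = r sin θ − e = 17.452636 − 5 = 12.452636
sin φ = h / L = 12.452636 / 207 = 0.06015766
φ = arcsin(0.06015766) = 3.448862°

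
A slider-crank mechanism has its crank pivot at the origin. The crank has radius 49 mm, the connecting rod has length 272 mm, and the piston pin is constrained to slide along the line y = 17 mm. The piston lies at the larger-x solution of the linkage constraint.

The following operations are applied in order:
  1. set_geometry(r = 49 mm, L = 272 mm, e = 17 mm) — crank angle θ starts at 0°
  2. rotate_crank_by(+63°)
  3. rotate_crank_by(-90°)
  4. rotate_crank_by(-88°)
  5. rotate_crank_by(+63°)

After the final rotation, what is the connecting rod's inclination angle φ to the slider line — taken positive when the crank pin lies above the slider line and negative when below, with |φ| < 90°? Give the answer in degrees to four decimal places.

-11.7978

set_geometry: r = 49 mm, L = 272 mm, e = 17 mm; θ ← 0°
rotate_crank_by(+63°): θ ← 0° +63° = 63°
rotate_crank_by(-90°): θ ← 63° -90° = -27°
rotate_crank_by(-88°): θ ← -27° -88° = -115°
rotate_crank_by(+63°): θ ← -115° +63° = -52°
crank pin P = (r cos θ, r sin θ) = (30.167412, -38.612527)
h = r sin θ − e = -38.612527 − 17 = -55.612527
sin φ = h / L = -55.612527 / 272 = -0.20445782
φ = arcsin(-0.20445782) = -11.797762°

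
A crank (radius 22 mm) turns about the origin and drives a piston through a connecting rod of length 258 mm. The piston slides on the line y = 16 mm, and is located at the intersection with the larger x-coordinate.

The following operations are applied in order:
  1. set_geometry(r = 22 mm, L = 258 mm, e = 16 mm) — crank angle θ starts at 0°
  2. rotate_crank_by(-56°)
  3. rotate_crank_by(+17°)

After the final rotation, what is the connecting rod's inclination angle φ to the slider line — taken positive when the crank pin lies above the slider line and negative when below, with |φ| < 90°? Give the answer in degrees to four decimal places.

-6.6428

set_geometry: r = 22 mm, L = 258 mm, e = 16 mm; θ ← 0°
rotate_crank_by(-56°): θ ← 0° -56° = -56°
rotate_crank_by(+17°): θ ← -56° +17° = -39°
crank pin P = (r cos θ, r sin θ) = (17.097211, -13.845049)
h = r sin θ − e = -13.845049 − 16 = -29.845049
sin φ = h / L = -29.845049 / 258 = -0.11567848
φ = arcsin(-0.11567848) = -6.642760°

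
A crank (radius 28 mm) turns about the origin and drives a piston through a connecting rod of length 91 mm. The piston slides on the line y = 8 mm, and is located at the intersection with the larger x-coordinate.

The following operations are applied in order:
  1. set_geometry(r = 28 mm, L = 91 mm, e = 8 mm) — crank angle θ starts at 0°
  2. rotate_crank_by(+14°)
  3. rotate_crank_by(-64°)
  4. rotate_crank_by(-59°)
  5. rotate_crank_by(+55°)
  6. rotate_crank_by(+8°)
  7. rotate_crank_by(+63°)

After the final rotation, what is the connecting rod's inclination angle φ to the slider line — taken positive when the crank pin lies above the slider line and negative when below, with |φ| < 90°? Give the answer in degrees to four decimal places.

0.1174

set_geometry: r = 28 mm, L = 91 mm, e = 8 mm; θ ← 0°
rotate_crank_by(+14°): θ ← 0° +14° = 14°
rotate_crank_by(-64°): θ ← 14° -64° = -50°
rotate_crank_by(-59°): θ ← -50° -59° = -109°
rotate_crank_by(+55°): θ ← -109° +55° = -54°
rotate_crank_by(+8°): θ ← -54° +8° = -46°
rotate_crank_by(+63°): θ ← -46° +63° = 17°
crank pin P = (r cos θ, r sin θ) = (26.776533, 8.186408)
h = r sin θ − e = 8.186408 − 8 = 0.186408
sin φ = h / L = 0.186408 / 91 = 0.00204844
φ = arcsin(0.00204844) = 0.117367°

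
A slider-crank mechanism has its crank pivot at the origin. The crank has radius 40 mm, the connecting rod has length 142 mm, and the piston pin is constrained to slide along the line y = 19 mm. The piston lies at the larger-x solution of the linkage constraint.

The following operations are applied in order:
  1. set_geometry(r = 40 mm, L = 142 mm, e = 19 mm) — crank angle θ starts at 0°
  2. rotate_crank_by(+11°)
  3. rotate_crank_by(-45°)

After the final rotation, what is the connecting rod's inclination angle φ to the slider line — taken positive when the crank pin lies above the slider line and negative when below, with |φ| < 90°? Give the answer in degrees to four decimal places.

set_geometry: r = 40 mm, L = 142 mm, e = 19 mm; θ ← 0°
rotate_crank_by(+11°): θ ← 0° +11° = 11°
rotate_crank_by(-45°): θ ← 11° -45° = -34°
crank pin P = (r cos θ, r sin θ) = (33.161503, -22.367716)
h = r sin θ − e = -22.367716 − 19 = -41.367716
sin φ = h / L = -41.367716 / 142 = -0.29132194
φ = arcsin(-0.29132194) = -16.937116°

-16.9371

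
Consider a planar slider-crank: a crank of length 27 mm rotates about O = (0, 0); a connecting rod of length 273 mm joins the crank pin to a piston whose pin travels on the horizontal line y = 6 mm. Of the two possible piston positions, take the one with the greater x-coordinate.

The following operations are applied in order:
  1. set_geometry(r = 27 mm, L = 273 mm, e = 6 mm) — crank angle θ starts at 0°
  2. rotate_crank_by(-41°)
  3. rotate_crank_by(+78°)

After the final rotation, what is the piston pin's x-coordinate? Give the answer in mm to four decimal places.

294.3707

set_geometry: r = 27 mm, L = 273 mm, e = 6 mm; θ ← 0°
rotate_crank_by(-41°): θ ← 0° -41° = -41°
rotate_crank_by(+78°): θ ← -41° +78° = 37°
crank pin P = (r cos θ, r sin θ) = (21.563159, 16.249006)
h = r sin θ − e = 16.249006 − 6 = 10.249006
x = r cos θ + √(L² − h²) = 21.563159 + √(74529.0 − 105.0421) = 21.563159 + 272.807547 = 294.370706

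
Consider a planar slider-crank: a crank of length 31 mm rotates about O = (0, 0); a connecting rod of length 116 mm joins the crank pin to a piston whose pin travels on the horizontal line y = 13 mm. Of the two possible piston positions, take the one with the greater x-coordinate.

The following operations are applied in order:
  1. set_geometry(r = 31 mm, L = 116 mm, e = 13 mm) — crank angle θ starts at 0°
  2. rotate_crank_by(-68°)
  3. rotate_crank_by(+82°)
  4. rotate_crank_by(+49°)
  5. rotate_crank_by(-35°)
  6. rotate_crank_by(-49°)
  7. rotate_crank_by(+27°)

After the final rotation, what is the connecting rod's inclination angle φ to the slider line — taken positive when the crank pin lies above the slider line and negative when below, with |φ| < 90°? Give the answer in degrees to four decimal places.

-4.8263

set_geometry: r = 31 mm, L = 116 mm, e = 13 mm; θ ← 0°
rotate_crank_by(-68°): θ ← 0° -68° = -68°
rotate_crank_by(+82°): θ ← -68° +82° = 14°
rotate_crank_by(+49°): θ ← 14° +49° = 63°
rotate_crank_by(-35°): θ ← 63° -35° = 28°
rotate_crank_by(-49°): θ ← 28° -49° = -21°
rotate_crank_by(+27°): θ ← -21° +27° = 6°
crank pin P = (r cos θ, r sin θ) = (30.830179, 3.240382)
h = r sin θ − e = 3.240382 − 13 = -9.759618
sin φ = h / L = -9.759618 / 116 = -0.08413463
φ = arcsin(-0.08413463) = -4.826265°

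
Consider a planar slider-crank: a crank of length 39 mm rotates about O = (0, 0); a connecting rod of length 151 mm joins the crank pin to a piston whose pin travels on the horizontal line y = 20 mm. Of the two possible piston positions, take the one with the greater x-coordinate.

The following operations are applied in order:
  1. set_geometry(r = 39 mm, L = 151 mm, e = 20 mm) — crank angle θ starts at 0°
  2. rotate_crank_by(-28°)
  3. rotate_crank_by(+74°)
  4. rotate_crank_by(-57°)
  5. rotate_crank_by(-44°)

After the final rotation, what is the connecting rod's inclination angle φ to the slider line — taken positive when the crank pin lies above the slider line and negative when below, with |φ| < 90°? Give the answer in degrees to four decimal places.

-20.1219

set_geometry: r = 39 mm, L = 151 mm, e = 20 mm; θ ← 0°
rotate_crank_by(-28°): θ ← 0° -28° = -28°
rotate_crank_by(+74°): θ ← -28° +74° = 46°
rotate_crank_by(-57°): θ ← 46° -57° = -11°
rotate_crank_by(-44°): θ ← -11° -44° = -55°
crank pin P = (r cos θ, r sin θ) = (22.369481, -31.946930)
h = r sin θ − e = -31.946930 − 20 = -51.946930
sin φ = h / L = -51.946930 / 151 = -0.34401940
φ = arcsin(-0.34401940) = -20.121948°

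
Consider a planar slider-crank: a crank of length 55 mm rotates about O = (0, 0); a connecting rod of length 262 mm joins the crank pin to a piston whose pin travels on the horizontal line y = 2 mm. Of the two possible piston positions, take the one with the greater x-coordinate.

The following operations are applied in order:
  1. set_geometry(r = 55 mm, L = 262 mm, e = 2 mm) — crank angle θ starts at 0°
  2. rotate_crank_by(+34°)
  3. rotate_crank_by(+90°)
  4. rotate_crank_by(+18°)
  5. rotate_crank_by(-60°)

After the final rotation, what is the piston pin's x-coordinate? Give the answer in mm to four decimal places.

264.3478

set_geometry: r = 55 mm, L = 262 mm, e = 2 mm; θ ← 0°
rotate_crank_by(+34°): θ ← 0° +34° = 34°
rotate_crank_by(+90°): θ ← 34° +90° = 124°
rotate_crank_by(+18°): θ ← 124° +18° = 142°
rotate_crank_by(-60°): θ ← 142° -60° = 82°
crank pin P = (r cos θ, r sin θ) = (7.654521, 54.464744)
h = r sin θ − e = 54.464744 − 2 = 52.464744
x = r cos θ + √(L² − h²) = 7.654521 + √(68644.0 − 2752.5493) = 7.654521 + 256.693301 = 264.347821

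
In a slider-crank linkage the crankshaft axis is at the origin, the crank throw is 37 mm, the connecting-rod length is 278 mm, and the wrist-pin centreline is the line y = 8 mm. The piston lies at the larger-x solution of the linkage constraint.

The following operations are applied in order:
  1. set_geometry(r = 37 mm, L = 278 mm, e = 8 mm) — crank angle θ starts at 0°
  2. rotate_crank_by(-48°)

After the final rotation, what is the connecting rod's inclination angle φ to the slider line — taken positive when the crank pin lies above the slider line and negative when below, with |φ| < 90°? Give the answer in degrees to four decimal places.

-7.3358

set_geometry: r = 37 mm, L = 278 mm, e = 8 mm; θ ← 0°
rotate_crank_by(-48°): θ ← 0° -48° = -48°
crank pin P = (r cos θ, r sin θ) = (24.757832, -27.496359)
h = r sin θ − e = -27.496359 − 8 = -35.496359
sin φ = h / L = -35.496359 / 278 = -0.12768474
φ = arcsin(-0.12768474) = -7.335823°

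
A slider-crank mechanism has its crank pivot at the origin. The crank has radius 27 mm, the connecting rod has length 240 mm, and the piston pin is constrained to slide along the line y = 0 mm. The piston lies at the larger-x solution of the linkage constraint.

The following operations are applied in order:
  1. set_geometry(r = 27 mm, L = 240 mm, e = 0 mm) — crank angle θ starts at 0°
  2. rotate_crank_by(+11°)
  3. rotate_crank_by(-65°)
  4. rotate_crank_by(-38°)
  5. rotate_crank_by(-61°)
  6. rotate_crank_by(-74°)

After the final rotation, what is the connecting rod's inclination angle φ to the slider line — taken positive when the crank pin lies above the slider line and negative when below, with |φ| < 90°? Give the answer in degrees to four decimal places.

set_geometry: r = 27 mm, L = 240 mm, e = 0 mm; θ ← 0°
rotate_crank_by(+11°): θ ← 0° +11° = 11°
rotate_crank_by(-65°): θ ← 11° -65° = -54°
rotate_crank_by(-38°): θ ← -54° -38° = -92°
rotate_crank_by(-61°): θ ← -92° -61° = -153°
rotate_crank_by(-74°): θ ← -153° -74° = -227°
crank pin P = (r cos θ, r sin θ) = (-18.413956, 19.746550)
h = r sin θ − e = 19.746550 − 0 = 19.746550
sin φ = h / L = 19.746550 / 240 = 0.08227729
φ = arcsin(0.08227729) = 4.719477°

4.7195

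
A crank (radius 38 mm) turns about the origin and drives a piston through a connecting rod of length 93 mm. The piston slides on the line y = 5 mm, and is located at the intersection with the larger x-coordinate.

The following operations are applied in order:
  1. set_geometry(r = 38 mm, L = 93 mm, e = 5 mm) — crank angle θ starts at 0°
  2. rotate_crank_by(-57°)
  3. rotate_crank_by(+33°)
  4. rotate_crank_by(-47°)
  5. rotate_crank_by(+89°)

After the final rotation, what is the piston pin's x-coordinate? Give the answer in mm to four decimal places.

128.8954

set_geometry: r = 38 mm, L = 93 mm, e = 5 mm; θ ← 0°
rotate_crank_by(-57°): θ ← 0° -57° = -57°
rotate_crank_by(+33°): θ ← -57° +33° = -24°
rotate_crank_by(-47°): θ ← -24° -47° = -71°
rotate_crank_by(+89°): θ ← -71° +89° = 18°
crank pin P = (r cos θ, r sin θ) = (36.140148, 11.742646)
h = r sin θ − e = 11.742646 − 5 = 6.742646
x = r cos θ + √(L² − h²) = 36.140148 + √(8649.0 − 45.4633) = 36.140148 + 92.755252 = 128.895399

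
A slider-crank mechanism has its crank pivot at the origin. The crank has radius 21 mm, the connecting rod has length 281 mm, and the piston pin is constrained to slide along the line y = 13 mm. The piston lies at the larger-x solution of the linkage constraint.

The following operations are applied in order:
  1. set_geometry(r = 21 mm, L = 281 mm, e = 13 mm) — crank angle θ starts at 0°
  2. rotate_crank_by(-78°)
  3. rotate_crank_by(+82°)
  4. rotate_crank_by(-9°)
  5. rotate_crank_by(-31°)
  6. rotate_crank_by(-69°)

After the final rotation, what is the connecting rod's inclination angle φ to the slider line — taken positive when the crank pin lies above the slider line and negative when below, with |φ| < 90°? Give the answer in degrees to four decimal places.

set_geometry: r = 21 mm, L = 281 mm, e = 13 mm; θ ← 0°
rotate_crank_by(-78°): θ ← 0° -78° = -78°
rotate_crank_by(+82°): θ ← -78° +82° = 4°
rotate_crank_by(-9°): θ ← 4° -9° = -5°
rotate_crank_by(-31°): θ ← -5° -31° = -36°
rotate_crank_by(-69°): θ ← -36° -69° = -105°
crank pin P = (r cos θ, r sin θ) = (-5.435200, -20.284442)
h = r sin θ − e = -20.284442 − 13 = -33.284442
sin φ = h / L = -33.284442 / 281 = -0.11844997
φ = arcsin(-0.11844997) = -6.802655°

-6.8027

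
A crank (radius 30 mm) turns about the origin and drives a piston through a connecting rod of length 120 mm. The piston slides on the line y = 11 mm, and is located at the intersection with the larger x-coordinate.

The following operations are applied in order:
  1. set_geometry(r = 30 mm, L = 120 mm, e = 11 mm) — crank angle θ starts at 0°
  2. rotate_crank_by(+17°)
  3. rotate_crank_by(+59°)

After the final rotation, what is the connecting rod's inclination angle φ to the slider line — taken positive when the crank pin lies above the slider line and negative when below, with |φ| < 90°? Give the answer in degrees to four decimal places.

8.6795

set_geometry: r = 30 mm, L = 120 mm, e = 11 mm; θ ← 0°
rotate_crank_by(+17°): θ ← 0° +17° = 17°
rotate_crank_by(+59°): θ ← 17° +59° = 76°
crank pin P = (r cos θ, r sin θ) = (7.257657, 29.108872)
h = r sin θ − e = 29.108872 − 11 = 18.108872
sin φ = h / L = 18.108872 / 120 = 0.15090726
φ = arcsin(0.15090726) = 8.679508°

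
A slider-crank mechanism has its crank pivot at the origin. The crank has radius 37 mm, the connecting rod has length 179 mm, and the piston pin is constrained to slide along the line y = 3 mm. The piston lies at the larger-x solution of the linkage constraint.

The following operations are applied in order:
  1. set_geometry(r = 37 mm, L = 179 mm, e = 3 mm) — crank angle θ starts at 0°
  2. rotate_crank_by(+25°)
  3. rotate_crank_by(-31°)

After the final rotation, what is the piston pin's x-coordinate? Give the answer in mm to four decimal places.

set_geometry: r = 37 mm, L = 179 mm, e = 3 mm; θ ← 0°
rotate_crank_by(+25°): θ ← 0° +25° = 25°
rotate_crank_by(-31°): θ ← 25° -31° = -6°
crank pin P = (r cos θ, r sin θ) = (36.797310, -3.867553)
h = r sin θ − e = -3.867553 − 3 = -6.867553
x = r cos θ + √(L² − h²) = 36.797310 + √(32041.0 − 47.1633) = 36.797310 + 178.868210 = 215.665521

215.6655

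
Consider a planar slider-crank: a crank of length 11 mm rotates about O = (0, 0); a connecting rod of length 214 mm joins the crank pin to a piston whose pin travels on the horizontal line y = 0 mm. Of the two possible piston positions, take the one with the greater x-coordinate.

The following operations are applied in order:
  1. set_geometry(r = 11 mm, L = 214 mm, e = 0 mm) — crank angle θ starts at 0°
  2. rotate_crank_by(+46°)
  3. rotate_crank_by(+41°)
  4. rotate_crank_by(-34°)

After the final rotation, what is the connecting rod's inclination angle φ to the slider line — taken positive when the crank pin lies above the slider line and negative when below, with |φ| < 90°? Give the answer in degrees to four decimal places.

2.3527

set_geometry: r = 11 mm, L = 214 mm, e = 0 mm; θ ← 0°
rotate_crank_by(+46°): θ ← 0° +46° = 46°
rotate_crank_by(+41°): θ ← 46° +41° = 87°
rotate_crank_by(-34°): θ ← 87° -34° = 53°
crank pin P = (r cos θ, r sin θ) = (6.619965, 8.784991)
h = r sin θ − e = 8.784991 − 0 = 8.784991
sin φ = h / L = 8.784991 / 214 = 0.04105136
φ = arcsin(0.04105136) = 2.352731°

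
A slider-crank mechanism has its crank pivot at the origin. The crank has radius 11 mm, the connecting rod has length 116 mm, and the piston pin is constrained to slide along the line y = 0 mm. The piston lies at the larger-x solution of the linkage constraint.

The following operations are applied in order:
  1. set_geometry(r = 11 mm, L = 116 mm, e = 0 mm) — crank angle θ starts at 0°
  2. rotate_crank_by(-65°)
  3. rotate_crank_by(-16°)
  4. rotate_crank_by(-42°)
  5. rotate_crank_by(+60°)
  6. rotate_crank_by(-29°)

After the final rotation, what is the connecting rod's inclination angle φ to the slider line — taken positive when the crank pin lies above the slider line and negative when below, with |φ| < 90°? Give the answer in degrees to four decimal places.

set_geometry: r = 11 mm, L = 116 mm, e = 0 mm; θ ← 0°
rotate_crank_by(-65°): θ ← 0° -65° = -65°
rotate_crank_by(-16°): θ ← -65° -16° = -81°
rotate_crank_by(-42°): θ ← -81° -42° = -123°
rotate_crank_by(+60°): θ ← -123° +60° = -63°
rotate_crank_by(-29°): θ ← -63° -29° = -92°
crank pin P = (r cos θ, r sin θ) = (-0.383894, -10.993299)
h = r sin θ − e = -10.993299 − 0 = -10.993299
sin φ = h / L = -10.993299 / 116 = -0.09476982
φ = arcsin(-0.09476982) = -5.438072°

-5.4381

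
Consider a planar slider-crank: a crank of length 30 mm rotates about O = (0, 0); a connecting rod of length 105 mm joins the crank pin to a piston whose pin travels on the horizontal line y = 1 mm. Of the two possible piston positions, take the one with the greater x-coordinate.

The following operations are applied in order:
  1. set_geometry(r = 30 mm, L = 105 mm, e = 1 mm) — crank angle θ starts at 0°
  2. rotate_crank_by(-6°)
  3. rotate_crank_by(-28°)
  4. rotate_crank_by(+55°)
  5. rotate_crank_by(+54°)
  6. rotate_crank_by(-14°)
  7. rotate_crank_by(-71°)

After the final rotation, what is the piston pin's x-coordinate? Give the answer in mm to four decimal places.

set_geometry: r = 30 mm, L = 105 mm, e = 1 mm; θ ← 0°
rotate_crank_by(-6°): θ ← 0° -6° = -6°
rotate_crank_by(-28°): θ ← -6° -28° = -34°
rotate_crank_by(+55°): θ ← -34° +55° = 21°
rotate_crank_by(+54°): θ ← 21° +54° = 75°
rotate_crank_by(-14°): θ ← 75° -14° = 61°
rotate_crank_by(-71°): θ ← 61° -71° = -10°
crank pin P = (r cos θ, r sin θ) = (29.544233, -5.209445)
h = r sin θ − e = -5.209445 − 1 = -6.209445
x = r cos θ + √(L² − h²) = 29.544233 + √(11025.0 − 38.5572) = 29.544233 + 104.816233 = 134.360466

134.3605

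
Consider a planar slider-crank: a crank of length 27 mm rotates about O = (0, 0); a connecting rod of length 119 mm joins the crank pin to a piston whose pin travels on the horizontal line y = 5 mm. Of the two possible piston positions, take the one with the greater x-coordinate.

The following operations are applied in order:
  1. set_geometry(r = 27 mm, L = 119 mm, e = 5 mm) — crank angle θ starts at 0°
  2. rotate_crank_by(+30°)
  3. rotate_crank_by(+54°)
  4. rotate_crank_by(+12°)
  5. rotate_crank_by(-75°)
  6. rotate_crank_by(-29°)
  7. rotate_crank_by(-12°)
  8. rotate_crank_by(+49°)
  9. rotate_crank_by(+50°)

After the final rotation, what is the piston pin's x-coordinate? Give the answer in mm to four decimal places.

122.1928

set_geometry: r = 27 mm, L = 119 mm, e = 5 mm; θ ← 0°
rotate_crank_by(+30°): θ ← 0° +30° = 30°
rotate_crank_by(+54°): θ ← 30° +54° = 84°
rotate_crank_by(+12°): θ ← 84° +12° = 96°
rotate_crank_by(-75°): θ ← 96° -75° = 21°
rotate_crank_by(-29°): θ ← 21° -29° = -8°
rotate_crank_by(-12°): θ ← -8° -12° = -20°
rotate_crank_by(+49°): θ ← -20° +49° = 29°
rotate_crank_by(+50°): θ ← 29° +50° = 79°
crank pin P = (r cos θ, r sin θ) = (5.151843, 26.503934)
h = r sin θ − e = 26.503934 − 5 = 21.503934
x = r cos θ + √(L² − h²) = 5.151843 + √(14161.0 − 462.4192) = 5.151843 + 117.040937 = 122.192779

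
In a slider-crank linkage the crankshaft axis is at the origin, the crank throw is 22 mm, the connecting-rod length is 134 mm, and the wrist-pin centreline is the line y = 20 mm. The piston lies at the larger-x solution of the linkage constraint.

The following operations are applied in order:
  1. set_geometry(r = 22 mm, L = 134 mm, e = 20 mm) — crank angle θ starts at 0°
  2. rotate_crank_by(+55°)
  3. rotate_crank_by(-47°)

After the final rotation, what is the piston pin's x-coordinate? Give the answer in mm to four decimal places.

set_geometry: r = 22 mm, L = 134 mm, e = 20 mm; θ ← 0°
rotate_crank_by(+55°): θ ← 0° +55° = 55°
rotate_crank_by(-47°): θ ← 55° -47° = 8°
crank pin P = (r cos θ, r sin θ) = (21.785898, 3.061808)
h = r sin θ − e = 3.061808 − 20 = -16.938192
x = r cos θ + √(L² − h²) = 21.785898 + √(17956.0 − 286.9023) = 21.785898 + 132.925158 = 154.711056

154.7111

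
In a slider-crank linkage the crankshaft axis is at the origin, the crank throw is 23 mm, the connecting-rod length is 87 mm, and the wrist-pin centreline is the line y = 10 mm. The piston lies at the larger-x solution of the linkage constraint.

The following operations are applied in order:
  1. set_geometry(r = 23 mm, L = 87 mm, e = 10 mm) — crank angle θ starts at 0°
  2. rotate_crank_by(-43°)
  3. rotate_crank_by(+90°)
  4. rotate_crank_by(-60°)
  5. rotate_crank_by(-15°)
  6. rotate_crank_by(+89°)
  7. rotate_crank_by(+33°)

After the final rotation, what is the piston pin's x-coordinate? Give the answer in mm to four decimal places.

84.4273

set_geometry: r = 23 mm, L = 87 mm, e = 10 mm; θ ← 0°
rotate_crank_by(-43°): θ ← 0° -43° = -43°
rotate_crank_by(+90°): θ ← -43° +90° = 47°
rotate_crank_by(-60°): θ ← 47° -60° = -13°
rotate_crank_by(-15°): θ ← -13° -15° = -28°
rotate_crank_by(+89°): θ ← -28° +89° = 61°
rotate_crank_by(+33°): θ ← 61° +33° = 94°
crank pin P = (r cos θ, r sin θ) = (-1.604399, 22.943973)
h = r sin θ − e = 22.943973 − 10 = 12.943973
x = r cos θ + √(L² − h²) = -1.604399 + √(7569.0 − 167.5464) = -1.604399 + 86.031701 = 84.427302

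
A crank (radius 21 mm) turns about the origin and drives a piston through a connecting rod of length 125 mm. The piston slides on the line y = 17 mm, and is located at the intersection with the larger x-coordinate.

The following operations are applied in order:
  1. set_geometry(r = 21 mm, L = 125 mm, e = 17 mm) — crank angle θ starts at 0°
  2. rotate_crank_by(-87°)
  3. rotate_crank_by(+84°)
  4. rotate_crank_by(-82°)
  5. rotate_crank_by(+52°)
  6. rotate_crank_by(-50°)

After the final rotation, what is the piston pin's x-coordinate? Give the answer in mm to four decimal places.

121.6931

set_geometry: r = 21 mm, L = 125 mm, e = 17 mm; θ ← 0°
rotate_crank_by(-87°): θ ← 0° -87° = -87°
rotate_crank_by(+84°): θ ← -87° +84° = -3°
rotate_crank_by(-82°): θ ← -3° -82° = -85°
rotate_crank_by(+52°): θ ← -85° +52° = -33°
rotate_crank_by(-50°): θ ← -33° -50° = -83°
crank pin P = (r cos θ, r sin θ) = (2.559256, -20.843469)
h = r sin θ − e = -20.843469 − 17 = -37.843469
x = r cos θ + √(L² − h²) = 2.559256 + √(15625.0 − 1432.1282) = 2.559256 + 119.133840 = 121.693096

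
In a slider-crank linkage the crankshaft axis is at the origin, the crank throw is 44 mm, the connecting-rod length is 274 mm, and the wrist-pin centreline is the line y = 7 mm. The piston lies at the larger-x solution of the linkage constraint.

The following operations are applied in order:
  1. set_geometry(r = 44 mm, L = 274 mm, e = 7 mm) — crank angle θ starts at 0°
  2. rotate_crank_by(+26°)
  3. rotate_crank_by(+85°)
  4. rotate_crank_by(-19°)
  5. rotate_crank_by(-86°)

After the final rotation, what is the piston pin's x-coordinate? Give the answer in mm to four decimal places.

317.7484

set_geometry: r = 44 mm, L = 274 mm, e = 7 mm; θ ← 0°
rotate_crank_by(+26°): θ ← 0° +26° = 26°
rotate_crank_by(+85°): θ ← 26° +85° = 111°
rotate_crank_by(-19°): θ ← 111° -19° = 92°
rotate_crank_by(-86°): θ ← 92° -86° = 6°
crank pin P = (r cos θ, r sin θ) = (43.758963, 4.599252)
h = r sin θ − e = 4.599252 − 7 = -2.400748
x = r cos θ + √(L² − h²) = 43.758963 + √(75076.0 − 5.7636) = 43.758963 + 273.989482 = 317.748446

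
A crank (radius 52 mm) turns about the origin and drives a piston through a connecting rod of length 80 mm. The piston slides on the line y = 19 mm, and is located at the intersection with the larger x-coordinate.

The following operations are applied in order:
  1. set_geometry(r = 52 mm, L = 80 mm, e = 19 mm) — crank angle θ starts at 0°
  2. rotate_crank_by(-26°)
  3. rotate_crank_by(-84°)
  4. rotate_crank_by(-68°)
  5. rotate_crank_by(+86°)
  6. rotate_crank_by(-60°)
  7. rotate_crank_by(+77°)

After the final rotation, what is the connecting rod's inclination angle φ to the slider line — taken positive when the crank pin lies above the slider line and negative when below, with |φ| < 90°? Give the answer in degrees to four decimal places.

set_geometry: r = 52 mm, L = 80 mm, e = 19 mm; θ ← 0°
rotate_crank_by(-26°): θ ← 0° -26° = -26°
rotate_crank_by(-84°): θ ← -26° -84° = -110°
rotate_crank_by(-68°): θ ← -110° -68° = -178°
rotate_crank_by(+86°): θ ← -178° +86° = -92°
rotate_crank_by(-60°): θ ← -92° -60° = -152°
rotate_crank_by(+77°): θ ← -152° +77° = -75°
crank pin P = (r cos θ, r sin θ) = (13.458590, -50.228143)
h = r sin θ − e = -50.228143 − 19 = -69.228143
sin φ = h / L = -69.228143 / 80 = -0.86535179
φ = arcsin(-0.86535179) = -59.922899°

-59.9229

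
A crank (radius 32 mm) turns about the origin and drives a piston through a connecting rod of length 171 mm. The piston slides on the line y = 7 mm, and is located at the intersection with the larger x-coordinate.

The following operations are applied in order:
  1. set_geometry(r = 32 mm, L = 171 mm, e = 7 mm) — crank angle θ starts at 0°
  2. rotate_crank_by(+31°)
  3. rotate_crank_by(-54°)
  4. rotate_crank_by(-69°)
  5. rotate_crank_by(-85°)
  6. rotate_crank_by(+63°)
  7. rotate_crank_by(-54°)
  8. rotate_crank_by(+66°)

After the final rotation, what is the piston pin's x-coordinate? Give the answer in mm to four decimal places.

set_geometry: r = 32 mm, L = 171 mm, e = 7 mm; θ ← 0°
rotate_crank_by(+31°): θ ← 0° +31° = 31°
rotate_crank_by(-54°): θ ← 31° -54° = -23°
rotate_crank_by(-69°): θ ← -23° -69° = -92°
rotate_crank_by(-85°): θ ← -92° -85° = -177°
rotate_crank_by(+63°): θ ← -177° +63° = -114°
rotate_crank_by(-54°): θ ← -114° -54° = -168°
rotate_crank_by(+66°): θ ← -168° +66° = -102°
crank pin P = (r cos θ, r sin θ) = (-6.653174, -31.300723)
h = r sin θ − e = -31.300723 − 7 = -38.300723
x = r cos θ + √(L² − h²) = -6.653174 + √(29241.0 − 1466.9454) = -6.653174 + 166.655497 = 160.002323

160.0023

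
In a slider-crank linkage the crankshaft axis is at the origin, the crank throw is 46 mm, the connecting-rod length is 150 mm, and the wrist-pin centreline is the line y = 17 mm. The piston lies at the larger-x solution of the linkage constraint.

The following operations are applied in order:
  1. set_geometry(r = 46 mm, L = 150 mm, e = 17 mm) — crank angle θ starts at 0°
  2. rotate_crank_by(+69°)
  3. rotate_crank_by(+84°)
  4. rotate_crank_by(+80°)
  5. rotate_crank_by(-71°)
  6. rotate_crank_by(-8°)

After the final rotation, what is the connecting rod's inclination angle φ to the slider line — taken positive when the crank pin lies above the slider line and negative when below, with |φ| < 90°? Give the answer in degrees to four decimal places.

1.2091

set_geometry: r = 46 mm, L = 150 mm, e = 17 mm; θ ← 0°
rotate_crank_by(+69°): θ ← 0° +69° = 69°
rotate_crank_by(+84°): θ ← 69° +84° = 153°
rotate_crank_by(+80°): θ ← 153° +80° = 233°
rotate_crank_by(-71°): θ ← 233° -71° = 162°
rotate_crank_by(-8°): θ ← 162° -8° = 154°
crank pin P = (r cos θ, r sin θ) = (-41.344526, 20.165073)
h = r sin θ − e = 20.165073 − 17 = 3.165073
sin φ = h / L = 3.165073 / 150 = 0.02110049
φ = arcsin(0.02110049) = 1.209058°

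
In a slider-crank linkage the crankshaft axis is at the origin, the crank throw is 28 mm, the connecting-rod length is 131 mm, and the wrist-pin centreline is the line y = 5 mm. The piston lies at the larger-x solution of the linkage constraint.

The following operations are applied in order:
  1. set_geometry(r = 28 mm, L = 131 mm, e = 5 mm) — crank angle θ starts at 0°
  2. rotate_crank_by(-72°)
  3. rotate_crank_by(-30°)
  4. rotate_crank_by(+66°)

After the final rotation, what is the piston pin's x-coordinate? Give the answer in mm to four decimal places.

151.8831

set_geometry: r = 28 mm, L = 131 mm, e = 5 mm; θ ← 0°
rotate_crank_by(-72°): θ ← 0° -72° = -72°
rotate_crank_by(-30°): θ ← -72° -30° = -102°
rotate_crank_by(+66°): θ ← -102° +66° = -36°
crank pin P = (r cos θ, r sin θ) = (22.652476, -16.457987)
h = r sin θ − e = -16.457987 − 5 = -21.457987
x = r cos θ + √(L² − h²) = 22.652476 + √(17161.0 − 460.4452) = 22.652476 + 129.230626 = 151.883102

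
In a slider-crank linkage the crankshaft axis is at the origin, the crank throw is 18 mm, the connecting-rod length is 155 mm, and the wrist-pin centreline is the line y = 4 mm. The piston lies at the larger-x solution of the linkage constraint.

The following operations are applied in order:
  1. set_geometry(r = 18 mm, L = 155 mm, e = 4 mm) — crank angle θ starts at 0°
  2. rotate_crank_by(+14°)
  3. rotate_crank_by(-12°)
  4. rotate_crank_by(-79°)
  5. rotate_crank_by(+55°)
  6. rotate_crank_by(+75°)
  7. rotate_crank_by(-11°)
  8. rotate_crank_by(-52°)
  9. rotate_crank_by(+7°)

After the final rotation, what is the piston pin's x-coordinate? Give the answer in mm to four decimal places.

set_geometry: r = 18 mm, L = 155 mm, e = 4 mm; θ ← 0°
rotate_crank_by(+14°): θ ← 0° +14° = 14°
rotate_crank_by(-12°): θ ← 14° -12° = 2°
rotate_crank_by(-79°): θ ← 2° -79° = -77°
rotate_crank_by(+55°): θ ← -77° +55° = -22°
rotate_crank_by(+75°): θ ← -22° +75° = 53°
rotate_crank_by(-11°): θ ← 53° -11° = 42°
rotate_crank_by(-52°): θ ← 42° -52° = -10°
rotate_crank_by(+7°): θ ← -10° +7° = -3°
crank pin P = (r cos θ, r sin θ) = (17.975332, -0.942047)
h = r sin θ − e = -0.942047 − 4 = -4.942047
x = r cos θ + √(L² − h²) = 17.975332 + √(24025.0 − 24.4238) = 17.975332 + 154.921193 = 172.896525

172.8965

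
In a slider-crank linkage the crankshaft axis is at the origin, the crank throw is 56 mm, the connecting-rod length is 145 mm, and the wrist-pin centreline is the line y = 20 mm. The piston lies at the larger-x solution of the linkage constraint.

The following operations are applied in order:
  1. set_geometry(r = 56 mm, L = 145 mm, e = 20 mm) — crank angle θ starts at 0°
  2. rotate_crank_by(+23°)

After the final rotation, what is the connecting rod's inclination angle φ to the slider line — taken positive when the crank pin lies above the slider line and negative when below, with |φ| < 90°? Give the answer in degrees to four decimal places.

set_geometry: r = 56 mm, L = 145 mm, e = 20 mm; θ ← 0°
rotate_crank_by(+23°): θ ← 0° +23° = 23°
crank pin P = (r cos θ, r sin θ) = (51.548272, 21.880943)
h = r sin θ − e = 21.880943 − 20 = 1.880943
sin φ = h / L = 1.880943 / 145 = 0.01297202
φ = arcsin(0.01297202) = 0.743263°

0.7433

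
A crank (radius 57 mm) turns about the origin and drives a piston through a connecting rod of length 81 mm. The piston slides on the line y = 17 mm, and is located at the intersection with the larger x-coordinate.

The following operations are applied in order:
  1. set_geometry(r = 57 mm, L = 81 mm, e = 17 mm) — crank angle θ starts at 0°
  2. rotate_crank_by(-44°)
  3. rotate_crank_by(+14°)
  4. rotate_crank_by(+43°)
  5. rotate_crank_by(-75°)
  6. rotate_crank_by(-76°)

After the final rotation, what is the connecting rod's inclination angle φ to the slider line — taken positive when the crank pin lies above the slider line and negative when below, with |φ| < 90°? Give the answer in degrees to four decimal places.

-42.9020

set_geometry: r = 57 mm, L = 81 mm, e = 17 mm; θ ← 0°
rotate_crank_by(-44°): θ ← 0° -44° = -44°
rotate_crank_by(+14°): θ ← -44° +14° = -30°
rotate_crank_by(+43°): θ ← -30° +43° = 13°
rotate_crank_by(-75°): θ ← 13° -75° = -62°
rotate_crank_by(-76°): θ ← -62° -76° = -138°
crank pin P = (r cos θ, r sin θ) = (-42.359255, -38.140445)
h = r sin θ − e = -38.140445 − 17 = -55.140445
sin φ = h / L = -55.140445 / 81 = -0.68074623
φ = arcsin(-0.68074623) = -42.901984°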